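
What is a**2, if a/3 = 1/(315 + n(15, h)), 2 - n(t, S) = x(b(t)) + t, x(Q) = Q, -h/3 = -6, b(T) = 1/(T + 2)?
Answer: 289/2927521 ≈ 9.8718e-5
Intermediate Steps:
b(T) = 1/(2 + T)
h = 18 (h = -3*(-6) = 18)
n(t, S) = 2 - t - 1/(2 + t) (n(t, S) = 2 - (1/(2 + t) + t) = 2 - (t + 1/(2 + t)) = 2 + (-t - 1/(2 + t)) = 2 - t - 1/(2 + t))
a = 17/1711 (a = 3/(315 + (3 - 1*15**2)/(2 + 15)) = 3/(315 + (3 - 1*225)/17) = 3/(315 + (3 - 225)/17) = 3/(315 + (1/17)*(-222)) = 3/(315 - 222/17) = 3/(5133/17) = 3*(17/5133) = 17/1711 ≈ 0.0099357)
a**2 = (17/1711)**2 = 289/2927521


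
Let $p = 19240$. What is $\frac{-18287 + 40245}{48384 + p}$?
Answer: $\frac{10979}{33812} \approx 0.32471$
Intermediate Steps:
$\frac{-18287 + 40245}{48384 + p} = \frac{-18287 + 40245}{48384 + 19240} = \frac{21958}{67624} = 21958 \cdot \frac{1}{67624} = \frac{10979}{33812}$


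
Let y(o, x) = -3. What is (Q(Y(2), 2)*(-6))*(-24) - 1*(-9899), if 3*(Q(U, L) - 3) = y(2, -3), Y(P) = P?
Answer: 10187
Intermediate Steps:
Q(U, L) = 2 (Q(U, L) = 3 + (1/3)*(-3) = 3 - 1 = 2)
(Q(Y(2), 2)*(-6))*(-24) - 1*(-9899) = (2*(-6))*(-24) - 1*(-9899) = -12*(-24) + 9899 = 288 + 9899 = 10187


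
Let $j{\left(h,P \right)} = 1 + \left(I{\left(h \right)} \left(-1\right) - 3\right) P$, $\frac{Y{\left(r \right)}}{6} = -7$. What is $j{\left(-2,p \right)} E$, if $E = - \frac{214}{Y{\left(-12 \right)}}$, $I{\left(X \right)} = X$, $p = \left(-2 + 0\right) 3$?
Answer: $\frac{107}{3} \approx 35.667$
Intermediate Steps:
$p = -6$ ($p = \left(-2\right) 3 = -6$)
$Y{\left(r \right)} = -42$ ($Y{\left(r \right)} = 6 \left(-7\right) = -42$)
$j{\left(h,P \right)} = 1 + P \left(-3 - h\right)$ ($j{\left(h,P \right)} = 1 + \left(h \left(-1\right) - 3\right) P = 1 + \left(- h - 3\right) P = 1 + \left(-3 - h\right) P = 1 + P \left(-3 - h\right)$)
$E = \frac{107}{21}$ ($E = - \frac{214}{-42} = \left(-214\right) \left(- \frac{1}{42}\right) = \frac{107}{21} \approx 5.0952$)
$j{\left(-2,p \right)} E = \left(1 - -18 - \left(-6\right) \left(-2\right)\right) \frac{107}{21} = \left(1 + 18 - 12\right) \frac{107}{21} = 7 \cdot \frac{107}{21} = \frac{107}{3}$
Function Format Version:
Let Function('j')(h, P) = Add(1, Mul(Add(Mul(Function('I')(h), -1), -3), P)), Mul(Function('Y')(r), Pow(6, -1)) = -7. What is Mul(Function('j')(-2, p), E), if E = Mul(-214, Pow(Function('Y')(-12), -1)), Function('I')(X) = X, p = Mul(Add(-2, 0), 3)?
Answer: Rational(107, 3) ≈ 35.667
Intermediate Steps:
p = -6 (p = Mul(-2, 3) = -6)
Function('Y')(r) = -42 (Function('Y')(r) = Mul(6, -7) = -42)
Function('j')(h, P) = Add(1, Mul(P, Add(-3, Mul(-1, h)))) (Function('j')(h, P) = Add(1, Mul(Add(Mul(h, -1), -3), P)) = Add(1, Mul(Add(Mul(-1, h), -3), P)) = Add(1, Mul(Add(-3, Mul(-1, h)), P)) = Add(1, Mul(P, Add(-3, Mul(-1, h)))))
E = Rational(107, 21) (E = Mul(-214, Pow(-42, -1)) = Mul(-214, Rational(-1, 42)) = Rational(107, 21) ≈ 5.0952)
Mul(Function('j')(-2, p), E) = Mul(Add(1, Mul(-3, -6), Mul(-1, -6, -2)), Rational(107, 21)) = Mul(Add(1, 18, -12), Rational(107, 21)) = Mul(7, Rational(107, 21)) = Rational(107, 3)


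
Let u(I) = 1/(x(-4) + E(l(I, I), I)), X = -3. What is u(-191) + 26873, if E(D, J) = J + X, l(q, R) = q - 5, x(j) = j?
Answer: 5320853/198 ≈ 26873.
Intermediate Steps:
l(q, R) = -5 + q
E(D, J) = -3 + J (E(D, J) = J - 3 = -3 + J)
u(I) = 1/(-7 + I) (u(I) = 1/(-4 + (-3 + I)) = 1/(-7 + I))
u(-191) + 26873 = 1/(-7 - 191) + 26873 = 1/(-198) + 26873 = -1/198 + 26873 = 5320853/198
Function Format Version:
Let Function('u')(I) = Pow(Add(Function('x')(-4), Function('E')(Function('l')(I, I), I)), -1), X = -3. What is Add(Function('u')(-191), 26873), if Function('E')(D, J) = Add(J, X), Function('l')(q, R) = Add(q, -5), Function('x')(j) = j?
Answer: Rational(5320853, 198) ≈ 26873.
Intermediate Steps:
Function('l')(q, R) = Add(-5, q)
Function('E')(D, J) = Add(-3, J) (Function('E')(D, J) = Add(J, -3) = Add(-3, J))
Function('u')(I) = Pow(Add(-7, I), -1) (Function('u')(I) = Pow(Add(-4, Add(-3, I)), -1) = Pow(Add(-7, I), -1))
Add(Function('u')(-191), 26873) = Add(Pow(Add(-7, -191), -1), 26873) = Add(Pow(-198, -1), 26873) = Add(Rational(-1, 198), 26873) = Rational(5320853, 198)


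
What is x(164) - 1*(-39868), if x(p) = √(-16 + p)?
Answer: 39868 + 2*√37 ≈ 39880.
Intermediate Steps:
x(164) - 1*(-39868) = √(-16 + 164) - 1*(-39868) = √148 + 39868 = 2*√37 + 39868 = 39868 + 2*√37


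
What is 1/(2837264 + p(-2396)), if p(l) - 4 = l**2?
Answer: 1/8578084 ≈ 1.1658e-7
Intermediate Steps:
p(l) = 4 + l**2
1/(2837264 + p(-2396)) = 1/(2837264 + (4 + (-2396)**2)) = 1/(2837264 + (4 + 5740816)) = 1/(2837264 + 5740820) = 1/8578084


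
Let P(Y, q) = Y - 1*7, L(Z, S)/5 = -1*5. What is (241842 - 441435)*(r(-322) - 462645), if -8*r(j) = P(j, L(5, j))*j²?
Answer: -1517449493367/2 ≈ -7.5872e+11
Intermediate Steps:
L(Z, S) = -25 (L(Z, S) = 5*(-1*5) = 5*(-5) = -25)
P(Y, q) = -7 + Y (P(Y, q) = Y - 7 = -7 + Y)
r(j) = -j²*(-7 + j)/8 (r(j) = -(-7 + j)*j²/8 = -j²*(-7 + j)/8)
(241842 - 441435)*(r(-322) - 462645) = (241842 - 441435)*((⅛)*(-322)²*(7 - 1*(-322)) - 462645) = -199593*((⅛)*103684*(7 + 322) - 462645) = -199593*((⅛)*103684*329 - 462645) = -199593*(8528009/2 - 462645) = -199593*7602719/2 = -1517449493367/2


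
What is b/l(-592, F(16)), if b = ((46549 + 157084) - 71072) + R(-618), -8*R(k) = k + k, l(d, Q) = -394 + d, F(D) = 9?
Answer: -265431/1972 ≈ -134.60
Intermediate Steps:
R(k) = -k/4 (R(k) = -(k + k)/8 = -k/4)
b = 265431/2 (b = ((46549 + 157084) - 71072) - ¼*(-618) = (203633 - 71072) + 309/2 = 132561 + 309/2 = 265431/2 ≈ 1.3272e+5)
b/l(-592, F(16)) = 265431/(2*(-394 - 592)) = (265431/2)/(-986) = (265431/2)*(-1/986) = -265431/1972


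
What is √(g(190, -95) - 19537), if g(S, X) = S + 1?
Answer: I*√19346 ≈ 139.09*I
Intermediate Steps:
g(S, X) = 1 + S
√(g(190, -95) - 19537) = √((1 + 190) - 19537) = √(191 - 19537) = √(-19346) = I*√19346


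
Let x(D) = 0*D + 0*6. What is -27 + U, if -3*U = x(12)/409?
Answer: -27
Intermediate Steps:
x(D) = 0 (x(D) = 0 + 0 = 0)
U = 0 (U = -0/409 = -⅓*0 = 0)
-27 + U = -27 + 0 = -27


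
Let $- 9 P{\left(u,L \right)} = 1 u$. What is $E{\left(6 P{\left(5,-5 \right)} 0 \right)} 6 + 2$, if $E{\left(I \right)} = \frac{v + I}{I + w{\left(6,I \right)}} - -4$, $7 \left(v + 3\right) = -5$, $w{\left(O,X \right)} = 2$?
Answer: $\frac{104}{7} \approx 14.857$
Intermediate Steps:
$v = - \frac{26}{7}$ ($v = -3 + \frac{1}{7} \left(-5\right) = -3 - \frac{5}{7} = - \frac{26}{7} \approx -3.7143$)
$P{\left(u,L \right)} = - \frac{u}{9}$ ($P{\left(u,L \right)} = - \frac{1 u}{9} = - \frac{u}{9}$)
$E{\left(I \right)} = 4 + \frac{- \frac{26}{7} + I}{2 + I}$ ($E{\left(I \right)} = \frac{- \frac{26}{7} + I}{I + 2} - -4 = \frac{- \frac{26}{7} + I}{2 + I} + 4 = 4 + \frac{- \frac{26}{7} + I}{2 + I}$)
$E{\left(6 P{\left(5,-5 \right)} 0 \right)} 6 + 2 = \frac{5 \left(6 + 7 \cdot 6 \left(\left(- \frac{1}{9}\right) 5\right) 0\right)}{7 \left(2 + 6 \left(\left(- \frac{1}{9}\right) 5\right) 0\right)} 6 + 2 = \frac{5 \left(6 + 7 \cdot 6 \left(- \frac{5}{9}\right) 0\right)}{7 \left(2 + 6 \left(- \frac{5}{9}\right) 0\right)} 6 + 2 = \frac{5 \left(6 + 7 \left(\left(- \frac{10}{3}\right) 0\right)\right)}{7 \left(2 - 0\right)} 6 + 2 = \frac{5 \left(6 + 7 \cdot 0\right)}{7 \left(2 + 0\right)} 6 + 2 = \frac{5 \left(6 + 0\right)}{7 \cdot 2} \cdot 6 + 2 = \frac{5}{7} \cdot \frac{1}{2} \cdot 6 \cdot 6 + 2 = \frac{15}{7} \cdot 6 + 2 = \frac{90}{7} + 2 = \frac{104}{7}$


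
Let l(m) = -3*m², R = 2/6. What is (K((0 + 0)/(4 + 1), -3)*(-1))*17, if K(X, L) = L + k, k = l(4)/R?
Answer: 2499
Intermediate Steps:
R = ⅓ (R = 2*(⅙) = ⅓ ≈ 0.33333)
k = -144 (k = (-3*4²)/(⅓) = -3*16*3 = -48*3 = -144)
K(X, L) = -144 + L (K(X, L) = L - 144 = -144 + L)
(K((0 + 0)/(4 + 1), -3)*(-1))*17 = ((-144 - 3)*(-1))*17 = -147*(-1)*17 = 147*17 = 2499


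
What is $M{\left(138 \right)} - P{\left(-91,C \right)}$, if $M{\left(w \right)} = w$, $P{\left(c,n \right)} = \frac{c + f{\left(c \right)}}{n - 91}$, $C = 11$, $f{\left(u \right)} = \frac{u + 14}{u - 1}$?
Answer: $\frac{201477}{1472} \approx 136.87$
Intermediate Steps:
$f{\left(u \right)} = \frac{14 + u}{-1 + u}$
$P{\left(c,n \right)} = \frac{c + \frac{14 + c}{-1 + c}}{-91 + n}$ ($P{\left(c,n \right)} = \frac{c + \frac{14 + c}{-1 + c}}{n - 91} = \frac{c + \frac{14 + c}{-1 + c}}{-91 + n}$)
$M{\left(138 \right)} - P{\left(-91,C \right)} = 138 - \frac{14 - 91 - 91 \left(-1 - 91\right)}{\left(-1 - 91\right) \left(-91 + 11\right)} = 138 - \frac{14 - 91 - -8372}{\left(-92\right) \left(-80\right)} = 138 - \left(- \frac{1}{92}\right) \left(- \frac{1}{80}\right) \left(14 - 91 + 8372\right) = 138 - \left(- \frac{1}{92}\right) \left(- \frac{1}{80}\right) 8295 = 138 - \frac{1659}{1472} = \frac{201477}{1472}$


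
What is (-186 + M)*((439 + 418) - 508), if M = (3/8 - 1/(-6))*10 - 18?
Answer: -831667/12 ≈ -69306.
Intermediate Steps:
M = -151/12 (M = (3*(⅛) - 1*(-⅙))*10 - 18 = (3/8 + ⅙)*10 - 18 = (13/24)*10 - 18 = 65/12 - 18 = -151/12 ≈ -12.583)
(-186 + M)*((439 + 418) - 508) = (-186 - 151/12)*((439 + 418) - 508) = -2383*(857 - 508)/12 = -2383/12*349 = -831667/12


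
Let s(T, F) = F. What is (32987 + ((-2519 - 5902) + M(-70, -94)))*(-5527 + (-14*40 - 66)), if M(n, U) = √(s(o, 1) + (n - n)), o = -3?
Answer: -151160751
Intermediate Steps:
M(n, U) = 1 (M(n, U) = √(1 + (n - n)) = √(1 + 0) = √1 = 1)
(32987 + ((-2519 - 5902) + M(-70, -94)))*(-5527 + (-14*40 - 66)) = (32987 + ((-2519 - 5902) + 1))*(-5527 + (-14*40 - 66)) = (32987 + (-8421 + 1))*(-5527 + (-560 - 66)) = (32987 - 8420)*(-5527 - 626) = 24567*(-6153) = -151160751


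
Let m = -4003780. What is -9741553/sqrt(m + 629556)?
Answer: 9741553*I*sqrt(210889)/843556 ≈ 5303.2*I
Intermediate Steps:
-9741553/sqrt(m + 629556) = -9741553/sqrt(-4003780 + 629556) = -9741553*(-I*sqrt(210889)/843556) = -(-9741553)*I*sqrt(210889)/843556 = 9741553*I*sqrt(210889)/843556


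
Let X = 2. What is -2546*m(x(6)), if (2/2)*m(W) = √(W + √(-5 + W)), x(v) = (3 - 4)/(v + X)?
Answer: -1273*√(-2 + 4*I*√82)/2 ≈ -2635.0 - 2784.5*I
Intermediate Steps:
x(v) = -1/(2 + v) (x(v) = (3 - 4)/(v + 2) = -1/(2 + v))
m(W) = √(W + √(-5 + W))
-2546*m(x(6)) = -2546*√(-1/(2 + 6) + √(-5 - 1/(2 + 6))) = -2546*√(-1/8 + √(-5 - 1/8)) = -2546*√(-1*⅛ + √(-5 - 1*⅛)) = -2546*√(-⅛ + √(-5 - ⅛)) = -2546*√(-⅛ + √(-41/8)) = -2546*√(-⅛ + I*√82/4)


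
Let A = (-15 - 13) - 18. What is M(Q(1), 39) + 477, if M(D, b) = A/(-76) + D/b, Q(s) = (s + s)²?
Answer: 707963/1482 ≈ 477.71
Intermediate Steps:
A = -46 (A = -28 - 18 = -46)
Q(s) = 4*s² (Q(s) = (2*s)² = 4*s²)
M(D, b) = 23/38 + D/b (M(D, b) = -46/(-76) + D/b = -46*(-1/76) + D/b = 23/38 + D/b)
M(Q(1), 39) + 477 = (23/38 + (4*1²)/39) + 477 = (23/38 + (4*1)*(1/39)) + 477 = (23/38 + 4*(1/39)) + 477 = (23/38 + 4/39) + 477 = 1049/1482 + 477 = 707963/1482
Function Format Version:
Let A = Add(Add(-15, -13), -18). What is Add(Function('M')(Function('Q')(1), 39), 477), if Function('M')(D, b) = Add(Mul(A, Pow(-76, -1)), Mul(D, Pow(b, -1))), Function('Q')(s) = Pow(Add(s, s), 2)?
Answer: Rational(707963, 1482) ≈ 477.71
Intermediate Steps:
A = -46 (A = Add(-28, -18) = -46)
Function('Q')(s) = Mul(4, Pow(s, 2)) (Function('Q')(s) = Pow(Mul(2, s), 2) = Mul(4, Pow(s, 2)))
Function('M')(D, b) = Add(Rational(23, 38), Mul(D, Pow(b, -1))) (Function('M')(D, b) = Add(Mul(-46, Pow(-76, -1)), Mul(D, Pow(b, -1))) = Add(Mul(-46, Rational(-1, 76)), Mul(D, Pow(b, -1))) = Add(Rational(23, 38), Mul(D, Pow(b, -1))))
Add(Function('M')(Function('Q')(1), 39), 477) = Add(Add(Rational(23, 38), Mul(Mul(4, Pow(1, 2)), Pow(39, -1))), 477) = Add(Add(Rational(23, 38), Mul(Mul(4, 1), Rational(1, 39))), 477) = Add(Add(Rational(23, 38), Mul(4, Rational(1, 39))), 477) = Add(Add(Rational(23, 38), Rational(4, 39)), 477) = Add(Rational(1049, 1482), 477) = Rational(707963, 1482)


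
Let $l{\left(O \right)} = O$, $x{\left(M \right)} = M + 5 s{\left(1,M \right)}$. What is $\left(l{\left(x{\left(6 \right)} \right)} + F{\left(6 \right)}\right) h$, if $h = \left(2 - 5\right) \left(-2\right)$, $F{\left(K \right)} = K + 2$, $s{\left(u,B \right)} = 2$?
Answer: $144$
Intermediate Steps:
$x{\left(M \right)} = 10 + M$ ($x{\left(M \right)} = M + 5 \cdot 2 = M + 10 = 10 + M$)
$F{\left(K \right)} = 2 + K$
$h = 6$ ($h = \left(-3\right) \left(-2\right) = 6$)
$\left(l{\left(x{\left(6 \right)} \right)} + F{\left(6 \right)}\right) h = \left(\left(10 + 6\right) + \left(2 + 6\right)\right) 6 = \left(16 + 8\right) 6 = 24 \cdot 6 = 144$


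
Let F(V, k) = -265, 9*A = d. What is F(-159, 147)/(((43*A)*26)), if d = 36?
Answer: -265/4472 ≈ -0.059258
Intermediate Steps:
A = 4 (A = (⅑)*36 = 4)
F(-159, 147)/(((43*A)*26)) = -265/((43*4)*26) = -265/(172*26) = -265/4472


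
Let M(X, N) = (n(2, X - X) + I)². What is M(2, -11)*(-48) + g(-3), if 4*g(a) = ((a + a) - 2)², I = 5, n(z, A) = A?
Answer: -1184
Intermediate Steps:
g(a) = (-2 + 2*a)²/4 (g(a) = ((a + a) - 2)²/4 = (2*a - 2)²/4 = (-2 + 2*a)²/4)
M(X, N) = 25 (M(X, N) = ((X - X) + 5)² = (0 + 5)² = 5² = 25)
M(2, -11)*(-48) + g(-3) = 25*(-48) + (-1 - 3)² = -1200 + (-4)² = -1200 + 16 = -1184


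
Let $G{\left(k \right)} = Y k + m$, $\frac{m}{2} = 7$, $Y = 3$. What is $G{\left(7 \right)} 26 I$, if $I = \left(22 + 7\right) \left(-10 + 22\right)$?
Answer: $316680$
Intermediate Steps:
$m = 14$ ($m = 2 \cdot 7 = 14$)
$G{\left(k \right)} = 14 + 3 k$ ($G{\left(k \right)} = 3 k + 14 = 14 + 3 k$)
$I = 348$ ($I = 29 \cdot 12 = 348$)
$G{\left(7 \right)} 26 I = \left(14 + 3 \cdot 7\right) 26 \cdot 348 = \left(14 + 21\right) 26 \cdot 348 = 35 \cdot 26 \cdot 348 = 910 \cdot 348 = 316680$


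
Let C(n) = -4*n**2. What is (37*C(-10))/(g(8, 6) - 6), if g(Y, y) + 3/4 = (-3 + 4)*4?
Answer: 59200/11 ≈ 5381.8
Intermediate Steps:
g(Y, y) = 13/4 (g(Y, y) = -3/4 + (-3 + 4)*4 = -3/4 + 1*4 = -3/4 + 4 = 13/4)
(37*C(-10))/(g(8, 6) - 6) = (37*(-4*(-10)**2))/(13/4 - 6) = (37*(-4*100))/(-11/4) = (37*(-400))*(-4/11) = -14800*(-4/11) = 59200/11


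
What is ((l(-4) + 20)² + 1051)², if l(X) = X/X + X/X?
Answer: 2356225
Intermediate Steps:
l(X) = 2 (l(X) = 1 + 1 = 2)
((l(-4) + 20)² + 1051)² = ((2 + 20)² + 1051)² = (22² + 1051)² = (484 + 1051)² = 1535² = 2356225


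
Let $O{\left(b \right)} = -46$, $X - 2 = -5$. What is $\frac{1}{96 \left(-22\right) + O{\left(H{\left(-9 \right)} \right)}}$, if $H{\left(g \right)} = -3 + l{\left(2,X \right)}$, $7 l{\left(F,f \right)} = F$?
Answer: $- \frac{1}{2158} \approx -0.00046339$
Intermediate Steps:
$X = -3$ ($X = 2 - 5 = -3$)
$l{\left(F,f \right)} = \frac{F}{7}$
$H{\left(g \right)} = - \frac{19}{7}$ ($H{\left(g \right)} = -3 + \frac{1}{7} \cdot 2 = -3 + \frac{2}{7} = - \frac{19}{7}$)
$\frac{1}{96 \left(-22\right) + O{\left(H{\left(-9 \right)} \right)}} = \frac{1}{96 \left(-22\right) - 46} = \frac{1}{-2112 - 46} = \frac{1}{-2158} = - \frac{1}{2158}$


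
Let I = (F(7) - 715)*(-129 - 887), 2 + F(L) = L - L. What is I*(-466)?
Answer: -339467952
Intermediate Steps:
F(L) = -2 (F(L) = -2 + (L - L) = -2 + 0 = -2)
I = 728472 (I = (-2 - 715)*(-129 - 887) = -717*(-1016) = 728472)
I*(-466) = 728472*(-466) = -339467952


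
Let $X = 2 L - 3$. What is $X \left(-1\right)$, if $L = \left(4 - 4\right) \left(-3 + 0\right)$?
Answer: $3$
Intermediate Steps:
$L = 0$ ($L = 0 \left(-3\right) = 0$)
$X = -3$ ($X = 2 \cdot 0 - 3 = 0 - 3 = -3$)
$X \left(-1\right) = \left(-3\right) \left(-1\right) = 3$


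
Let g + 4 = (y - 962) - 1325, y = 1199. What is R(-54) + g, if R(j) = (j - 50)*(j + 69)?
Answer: -2652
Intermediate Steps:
R(j) = (-50 + j)*(69 + j)
g = -1092 (g = -4 + ((1199 - 962) - 1325) = -4 + (237 - 1325) = -4 - 1088 = -1092)
R(-54) + g = (-3450 + (-54)**2 + 19*(-54)) - 1092 = (-3450 + 2916 - 1026) - 1092 = -1560 - 1092 = -2652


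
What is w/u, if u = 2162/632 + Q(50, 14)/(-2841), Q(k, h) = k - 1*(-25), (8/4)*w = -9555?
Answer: -109975110/78139 ≈ -1407.4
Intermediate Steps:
w = -9555/2 (w = (½)*(-9555) = -9555/2 ≈ -4777.5)
Q(k, h) = 25 + k (Q(k, h) = k + 25 = 25 + k)
u = 1015807/299252 (u = 2162/632 + (25 + 50)/(-2841) = 2162*(1/632) + 75*(-1/2841) = 1081/316 - 25/947 = 1015807/299252 ≈ 3.3945)
w/u = -9555/(2*1015807/299252) = -9555/2*299252/1015807 = -109975110/78139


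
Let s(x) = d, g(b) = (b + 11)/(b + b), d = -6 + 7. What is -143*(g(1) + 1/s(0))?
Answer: -1001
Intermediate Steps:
d = 1
g(b) = (11 + b)/(2*b) (g(b) = (11 + b)/((2*b)) = (11 + b)*(1/(2*b)) = (11 + b)/(2*b))
s(x) = 1
-143*(g(1) + 1/s(0)) = -143*((1/2)*(11 + 1)/1 + 1/1) = -143*((1/2)*1*12 + 1) = -143*(6 + 1) = -143*7 = -1001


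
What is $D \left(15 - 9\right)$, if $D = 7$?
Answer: $42$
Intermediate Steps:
$D \left(15 - 9\right) = 7 \left(15 - 9\right) = 7 \cdot 6 = 42$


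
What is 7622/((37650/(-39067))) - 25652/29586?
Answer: -734229148897/92826075 ≈ -7909.7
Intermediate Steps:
7622/((37650/(-39067))) - 25652/29586 = 7622/((37650*(-1/39067))) - 25652*1/29586 = 7622/(-37650/39067) - 12826/14793 = 7622*(-39067/37650) - 12826/14793 = -148884337/18825 - 12826/14793 = -734229148897/92826075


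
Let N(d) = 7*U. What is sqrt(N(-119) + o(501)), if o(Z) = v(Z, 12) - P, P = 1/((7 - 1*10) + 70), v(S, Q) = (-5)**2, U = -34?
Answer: 8*I*sqrt(14941)/67 ≈ 14.595*I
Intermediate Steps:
v(S, Q) = 25
P = 1/67 (P = 1/((7 - 10) + 70) = 1/(-3 + 70) = 1/67 ≈ 0.014925)
o(Z) = 1674/67 (o(Z) = 25 - 1*1/67 = 25 - 1/67 = 1674/67)
N(d) = -238 (N(d) = 7*(-34) = -238)
sqrt(N(-119) + o(501)) = sqrt(-238 + 1674/67) = sqrt(-14272/67) = 8*I*sqrt(14941)/67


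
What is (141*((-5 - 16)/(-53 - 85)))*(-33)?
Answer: -32571/46 ≈ -708.07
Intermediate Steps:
(141*((-5 - 16)/(-53 - 85)))*(-33) = (141*(-21/(-138)))*(-33) = (141*(-21*(-1/138)))*(-33) = (141*(7/46))*(-33) = (987/46)*(-33) = -32571/46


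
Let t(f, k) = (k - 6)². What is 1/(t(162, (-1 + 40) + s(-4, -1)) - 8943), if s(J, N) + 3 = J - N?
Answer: -1/8214 ≈ -0.00012174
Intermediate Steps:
s(J, N) = -3 + J - N (s(J, N) = -3 + (J - N) = -3 + J - N)
t(f, k) = (-6 + k)²
1/(t(162, (-1 + 40) + s(-4, -1)) - 8943) = 1/((-6 + ((-1 + 40) + (-3 - 4 - 1*(-1))))² - 8943) = 1/((-6 + (39 + (-3 - 4 + 1)))² - 8943) = 1/((-6 + (39 - 6))² - 8943) = 1/((-6 + 33)² - 8943) = 1/(27² - 8943) = 1/(729 - 8943) = 1/(-8214) = -1/8214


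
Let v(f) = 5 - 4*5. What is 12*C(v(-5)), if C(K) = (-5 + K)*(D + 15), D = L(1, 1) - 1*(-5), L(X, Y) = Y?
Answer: -5040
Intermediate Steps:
v(f) = -15 (v(f) = 5 - 20 = -15)
D = 6 (D = 1 - 1*(-5) = 1 + 5 = 6)
C(K) = -105 + 21*K (C(K) = (-5 + K)*(6 + 15) = (-5 + K)*21 = -105 + 21*K)
12*C(v(-5)) = 12*(-105 + 21*(-15)) = 12*(-105 - 315) = 12*(-420) = -5040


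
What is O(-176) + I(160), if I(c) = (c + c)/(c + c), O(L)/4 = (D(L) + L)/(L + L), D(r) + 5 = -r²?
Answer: 31245/88 ≈ 355.06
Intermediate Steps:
D(r) = -5 - r²
O(L) = 2*(-5 + L - L²)/L (O(L) = 4*(((-5 - L²) + L)/(L + L)) = 4*((-5 + L - L²)/((2*L))) = 4*((-5 + L - L²)*(1/(2*L))) = 4*((-5 + L - L²)/(2*L)) = 2*(-5 + L - L²)/L)
I(c) = 1 (I(c) = (2*c)/((2*c)) = (2*c)*(1/(2*c)) = 1)
O(-176) + I(160) = (2 - 10/(-176) - 2*(-176)) + 1 = (2 - 10*(-1/176) + 352) + 1 = (2 + 5/88 + 352) + 1 = 31157/88 + 1 = 31245/88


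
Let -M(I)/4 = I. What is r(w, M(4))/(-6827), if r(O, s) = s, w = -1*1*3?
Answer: 16/6827 ≈ 0.0023436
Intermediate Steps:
M(I) = -4*I
w = -3 (w = -1*3 = -3)
r(w, M(4))/(-6827) = -4*4/(-6827) = -16*(-1/6827) = 16/6827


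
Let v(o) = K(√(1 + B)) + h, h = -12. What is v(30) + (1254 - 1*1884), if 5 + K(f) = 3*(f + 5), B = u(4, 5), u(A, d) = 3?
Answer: -626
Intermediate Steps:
B = 3
K(f) = 10 + 3*f (K(f) = -5 + 3*(f + 5) = -5 + 3*(5 + f) = -5 + (15 + 3*f) = 10 + 3*f)
v(o) = 4 (v(o) = (10 + 3*√(1 + 3)) - 12 = (10 + 3*√4) - 12 = (10 + 3*2) - 12 = (10 + 6) - 12 = 16 - 12 = 4)
v(30) + (1254 - 1*1884) = 4 + (1254 - 1*1884) = 4 + (1254 - 1884) = 4 - 630 = -626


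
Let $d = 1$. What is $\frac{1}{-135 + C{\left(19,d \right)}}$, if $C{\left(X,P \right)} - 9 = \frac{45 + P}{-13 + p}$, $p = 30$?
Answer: $- \frac{17}{2096} \approx -0.0081107$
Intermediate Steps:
$C{\left(X,P \right)} = \frac{198}{17} + \frac{P}{17}$ ($C{\left(X,P \right)} = 9 + \frac{45 + P}{-13 + 30} = 9 + \frac{45 + P}{17} = 9 + \left(45 + P\right) \frac{1}{17} = 9 + \left(\frac{45}{17} + \frac{P}{17}\right) = \frac{198}{17} + \frac{P}{17}$)
$\frac{1}{-135 + C{\left(19,d \right)}} = \frac{1}{-135 + \left(\frac{198}{17} + \frac{1}{17} \cdot 1\right)} = \frac{1}{-135 + \left(\frac{198}{17} + \frac{1}{17}\right)} = \frac{1}{-135 + \frac{199}{17}} = \frac{1}{- \frac{2096}{17}} = - \frac{17}{2096}$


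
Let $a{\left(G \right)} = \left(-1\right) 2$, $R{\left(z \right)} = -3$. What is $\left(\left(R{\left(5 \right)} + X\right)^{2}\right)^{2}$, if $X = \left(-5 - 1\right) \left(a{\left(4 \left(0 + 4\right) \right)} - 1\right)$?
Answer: $50625$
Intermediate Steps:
$a{\left(G \right)} = -2$
$X = 18$ ($X = \left(-5 - 1\right) \left(-2 - 1\right) = \left(-6\right) \left(-3\right) = 18$)
$\left(\left(R{\left(5 \right)} + X\right)^{2}\right)^{2} = \left(\left(-3 + 18\right)^{2}\right)^{2} = \left(15^{2}\right)^{2} = 225^{2} = 50625$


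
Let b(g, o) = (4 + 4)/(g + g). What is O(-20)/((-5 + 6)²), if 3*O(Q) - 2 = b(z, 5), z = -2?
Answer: 0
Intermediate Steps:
b(g, o) = 4/g (b(g, o) = 8/((2*g)) = 8*(1/(2*g)) = 4/g)
O(Q) = 0 (O(Q) = ⅔ + (4/(-2))/3 = ⅔ + (4*(-½))/3 = ⅔ + (⅓)*(-2) = ⅔ - ⅔ = 0)
O(-20)/((-5 + 6)²) = 0/((-5 + 6)²) = 0/(1²) = 0/1 = 0*1 = 0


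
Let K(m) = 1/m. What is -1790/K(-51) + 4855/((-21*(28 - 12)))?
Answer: 30668585/336 ≈ 91276.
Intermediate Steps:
K(m) = 1/m
-1790/K(-51) + 4855/((-21*(28 - 12))) = -1790/(1/(-51)) + 4855/((-21*(28 - 12))) = -1790/(-1/51) + 4855/((-21*16)) = -1790*(-51) + 4855/(-336) = 91290 + 4855*(-1/336) = 91290 - 4855/336 = 30668585/336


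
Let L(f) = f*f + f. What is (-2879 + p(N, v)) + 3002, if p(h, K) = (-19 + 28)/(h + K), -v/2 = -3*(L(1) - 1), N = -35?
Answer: 3558/29 ≈ 122.69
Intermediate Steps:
L(f) = f + f² (L(f) = f² + f = f + f²)
v = 6 (v = -(-6)*(1*(1 + 1) - 1) = -(-6)*(1*2 - 1) = -(-6)*(2 - 1) = -(-6) = -2*(-3) = 6)
p(h, K) = 9/(K + h)
(-2879 + p(N, v)) + 3002 = (-2879 + 9/(6 - 35)) + 3002 = (-2879 + 9/(-29)) + 3002 = (-2879 + 9*(-1/29)) + 3002 = (-2879 - 9/29) + 3002 = -83500/29 + 3002 = 3558/29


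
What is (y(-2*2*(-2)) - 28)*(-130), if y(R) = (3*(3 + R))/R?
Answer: 12415/4 ≈ 3103.8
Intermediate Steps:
y(R) = (9 + 3*R)/R
(y(-2*2*(-2)) - 28)*(-130) = ((3 + 9/((-2*2*(-2)))) - 28)*(-130) = ((3 + 9/((-4*(-2)))) - 28)*(-130) = ((3 + 9/8) - 28)*(-130) = (33/8 - 28)*(-130) = -191/8*(-130) = 12415/4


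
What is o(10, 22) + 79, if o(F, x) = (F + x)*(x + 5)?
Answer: 943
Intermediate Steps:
o(F, x) = (5 + x)*(F + x) (o(F, x) = (F + x)*(5 + x) = (5 + x)*(F + x))
o(10, 22) + 79 = (22² + 5*10 + 5*22 + 10*22) + 79 = (484 + 50 + 110 + 220) + 79 = 864 + 79 = 943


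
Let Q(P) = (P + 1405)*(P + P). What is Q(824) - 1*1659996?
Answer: 2013396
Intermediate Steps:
Q(P) = 2*P*(1405 + P) (Q(P) = (1405 + P)*(2*P) = 2*P*(1405 + P))
Q(824) - 1*1659996 = 2*824*(1405 + 824) - 1*1659996 = 2*824*2229 - 1659996 = 3673392 - 1659996 = 2013396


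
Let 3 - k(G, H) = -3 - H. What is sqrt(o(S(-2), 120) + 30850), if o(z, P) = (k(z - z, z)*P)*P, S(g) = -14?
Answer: 5*I*sqrt(3374) ≈ 290.43*I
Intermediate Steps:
k(G, H) = 6 + H (k(G, H) = 3 - (-3 - H) = 3 + (3 + H) = 6 + H)
o(z, P) = P**2*(6 + z) (o(z, P) = ((6 + z)*P)*P = (P*(6 + z))*P = P**2*(6 + z))
sqrt(o(S(-2), 120) + 30850) = sqrt(120**2*(6 - 14) + 30850) = sqrt(14400*(-8) + 30850) = sqrt(-115200 + 30850) = sqrt(-84350) = 5*I*sqrt(3374)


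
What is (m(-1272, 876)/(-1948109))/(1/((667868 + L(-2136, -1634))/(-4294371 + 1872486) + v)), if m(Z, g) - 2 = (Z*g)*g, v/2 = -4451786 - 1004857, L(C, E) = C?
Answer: -5159818003220600988268/943619193093 ≈ -5.4681e+9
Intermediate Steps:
v = -10913286 (v = 2*(-4451786 - 1004857) = 2*(-5456643) = -10913286)
m(Z, g) = 2 + Z*g² (m(Z, g) = 2 + (Z*g)*g = 2 + Z*g²)
(m(-1272, 876)/(-1948109))/(1/((667868 + L(-2136, -1634))/(-4294371 + 1872486) + v)) = ((2 - 1272*876²)/(-1948109))/(1/((667868 - 2136)/(-4294371 + 1872486) - 10913286)) = ((2 - 1272*767376)*(-1/1948109))/(1/(665732/(-2421885) - 10913286)) = ((2 - 976102272)*(-1/1948109))/(1/(665732*(-1/2421885) - 10913286)) = (-976102270*(-1/1948109))/(1/(-665732/2421885 - 10913286)) = 976102270/(1948109*(1/(-26430724329842/2421885))) = 976102270/(1948109*(-2421885/26430724329842)) = (976102270/1948109)*(-26430724329842/2421885) = -5159818003220600988268/943619193093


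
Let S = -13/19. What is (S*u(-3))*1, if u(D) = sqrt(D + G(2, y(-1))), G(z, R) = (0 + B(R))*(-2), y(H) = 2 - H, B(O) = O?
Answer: -39*I/19 ≈ -2.0526*I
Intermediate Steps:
G(z, R) = -2*R (G(z, R) = (0 + R)*(-2) = R*(-2) = -2*R)
u(D) = sqrt(-6 + D) (u(D) = sqrt(D - 2*(2 - 1*(-1))) = sqrt(D - 2*(2 + 1)) = sqrt(D - 2*3) = sqrt(D - 6) = sqrt(-6 + D))
S = -13/19 (S = -13*1/19 = -13/19 ≈ -0.68421)
(S*u(-3))*1 = -13*sqrt(-6 - 3)/19*1 = -39*I/19*1 = -39*I/19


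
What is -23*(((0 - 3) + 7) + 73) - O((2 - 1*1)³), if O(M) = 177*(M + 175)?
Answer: -32923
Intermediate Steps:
O(M) = 30975 + 177*M (O(M) = 177*(175 + M) = 30975 + 177*M)
-23*(((0 - 3) + 7) + 73) - O((2 - 1*1)³) = -23*(((0 - 3) + 7) + 73) - (30975 + 177*(2 - 1*1)³) = -23*((-3 + 7) + 73) - (30975 + 177*(2 - 1)³) = -23*(4 + 73) - (30975 + 177*1³) = -23*77 - (30975 + 177*1) = -1771 - (30975 + 177) = -1771 - 1*31152 = -1771 - 31152 = -32923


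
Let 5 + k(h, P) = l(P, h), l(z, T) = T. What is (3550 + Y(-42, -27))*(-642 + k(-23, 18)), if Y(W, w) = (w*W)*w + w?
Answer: 18153650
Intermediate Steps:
k(h, P) = -5 + h
Y(W, w) = w + W*w**2 (Y(W, w) = (W*w)*w + w = W*w**2 + w = w + W*w**2)
(3550 + Y(-42, -27))*(-642 + k(-23, 18)) = (3550 - 27*(1 - 42*(-27)))*(-642 + (-5 - 23)) = (3550 - 27*(1 + 1134))*(-642 - 28) = (3550 - 27*1135)*(-670) = (3550 - 30645)*(-670) = -27095*(-670) = 18153650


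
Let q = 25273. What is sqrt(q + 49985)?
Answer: 3*sqrt(8362) ≈ 274.33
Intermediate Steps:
sqrt(q + 49985) = sqrt(25273 + 49985) = sqrt(75258) = 3*sqrt(8362)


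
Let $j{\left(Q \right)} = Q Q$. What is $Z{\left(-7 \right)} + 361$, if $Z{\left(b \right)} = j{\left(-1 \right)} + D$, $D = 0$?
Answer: $362$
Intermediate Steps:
$j{\left(Q \right)} = Q^{2}$
$Z{\left(b \right)} = 1$ ($Z{\left(b \right)} = \left(-1\right)^{2} + 0 = 1 + 0 = 1$)
$Z{\left(-7 \right)} + 361 = 1 + 361 = 362$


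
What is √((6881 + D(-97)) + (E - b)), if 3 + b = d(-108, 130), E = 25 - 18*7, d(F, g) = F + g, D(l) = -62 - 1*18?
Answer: √6681 ≈ 81.737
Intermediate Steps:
D(l) = -80 (D(l) = -62 - 18 = -80)
E = -101 (E = 25 - 126 = -101)
b = 19 (b = -3 + (-108 + 130) = -3 + 22 = 19)
√((6881 + D(-97)) + (E - b)) = √((6881 - 80) + (-101 - 1*19)) = √(6801 + (-101 - 19)) = √(6801 - 120) = √6681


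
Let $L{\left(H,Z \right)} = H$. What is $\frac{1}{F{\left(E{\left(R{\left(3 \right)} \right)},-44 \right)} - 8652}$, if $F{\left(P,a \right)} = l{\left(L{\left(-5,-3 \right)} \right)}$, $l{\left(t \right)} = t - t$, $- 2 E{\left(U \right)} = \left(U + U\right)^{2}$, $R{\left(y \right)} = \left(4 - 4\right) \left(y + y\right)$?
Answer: $- \frac{1}{8652} \approx -0.00011558$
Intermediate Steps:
$R{\left(y \right)} = 0$ ($R{\left(y \right)} = 0 \cdot 2 y = 0$)
$E{\left(U \right)} = - 2 U^{2}$ ($E{\left(U \right)} = - \frac{\left(U + U\right)^{2}}{2} = - \frac{\left(2 U\right)^{2}}{2} = - \frac{4 U^{2}}{2} = - 2 U^{2}$)
$l{\left(t \right)} = 0$
$F{\left(P,a \right)} = 0$
$\frac{1}{F{\left(E{\left(R{\left(3 \right)} \right)},-44 \right)} - 8652} = \frac{1}{0 - 8652} = \frac{1}{-8652} = - \frac{1}{8652}$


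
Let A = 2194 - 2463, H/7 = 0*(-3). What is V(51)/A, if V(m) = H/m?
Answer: 0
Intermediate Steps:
H = 0 (H = 7*(0*(-3)) = 7*0 = 0)
V(m) = 0 (V(m) = 0/m = 0)
A = -269
V(51)/A = 0/(-269) = 0*(-1/269) = 0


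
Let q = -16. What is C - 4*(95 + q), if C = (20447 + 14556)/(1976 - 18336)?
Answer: -5204763/16360 ≈ -318.14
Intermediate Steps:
C = -35003/16360 (C = 35003/(-16360) = 35003*(-1/16360) = -35003/16360 ≈ -2.1395)
C - 4*(95 + q) = -35003/16360 - 4*(95 - 16) = -35003/16360 - 4*79 = -35003/16360 - 316 = -5204763/16360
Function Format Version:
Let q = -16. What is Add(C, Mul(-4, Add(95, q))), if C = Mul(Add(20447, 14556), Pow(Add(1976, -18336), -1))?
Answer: Rational(-5204763, 16360) ≈ -318.14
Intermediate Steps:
C = Rational(-35003, 16360) (C = Mul(35003, Pow(-16360, -1)) = Mul(35003, Rational(-1, 16360)) = Rational(-35003, 16360) ≈ -2.1395)
Add(C, Mul(-4, Add(95, q))) = Add(Rational(-35003, 16360), Mul(-4, Add(95, -16))) = Add(Rational(-35003, 16360), Mul(-4, 79)) = Add(Rational(-35003, 16360), -316) = Rational(-5204763, 16360)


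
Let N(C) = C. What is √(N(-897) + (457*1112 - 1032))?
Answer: 73*√95 ≈ 711.52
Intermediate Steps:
√(N(-897) + (457*1112 - 1032)) = √(-897 + (457*1112 - 1032)) = √(-897 + (508184 - 1032)) = √(-897 + 507152) = √506255 = 73*√95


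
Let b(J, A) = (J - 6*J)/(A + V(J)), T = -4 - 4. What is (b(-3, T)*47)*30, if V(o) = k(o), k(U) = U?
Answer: -21150/11 ≈ -1922.7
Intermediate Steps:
V(o) = o
T = -8
b(J, A) = -5*J/(A + J) (b(J, A) = (J - 6*J)/(A + J) = (-5*J)/(A + J) = -5*J/(A + J))
(b(-3, T)*47)*30 = (-5*(-3)/(-8 - 3)*47)*30 = (-5*(-3)/(-11)*47)*30 = (-5*(-3)*(-1/11)*47)*30 = -15/11*47*30 = -705/11*30 = -21150/11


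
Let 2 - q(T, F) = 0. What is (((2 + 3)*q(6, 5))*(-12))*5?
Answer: -600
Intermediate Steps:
q(T, F) = 2 (q(T, F) = 2 - 1*0 = 2 + 0 = 2)
(((2 + 3)*q(6, 5))*(-12))*5 = (((2 + 3)*2)*(-12))*5 = ((5*2)*(-12))*5 = (10*(-12))*5 = -120*5 = -600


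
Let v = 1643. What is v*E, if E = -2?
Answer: -3286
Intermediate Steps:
v*E = 1643*(-2) = -3286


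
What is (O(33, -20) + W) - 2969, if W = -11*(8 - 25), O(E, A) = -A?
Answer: -2762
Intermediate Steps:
W = 187 (W = -11*(-17) = 187)
(O(33, -20) + W) - 2969 = (-1*(-20) + 187) - 2969 = (20 + 187) - 2969 = 207 - 2969 = -2762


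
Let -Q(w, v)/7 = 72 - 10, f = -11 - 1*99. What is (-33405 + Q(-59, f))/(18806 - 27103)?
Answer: 33839/8297 ≈ 4.0785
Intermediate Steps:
f = -110 (f = -11 - 99 = -110)
Q(w, v) = -434 (Q(w, v) = -7*(72 - 10) = -7*62 = -434)
(-33405 + Q(-59, f))/(18806 - 27103) = (-33405 - 434)/(18806 - 27103) = -33839/(-8297) = -33839*(-1/8297) = 33839/8297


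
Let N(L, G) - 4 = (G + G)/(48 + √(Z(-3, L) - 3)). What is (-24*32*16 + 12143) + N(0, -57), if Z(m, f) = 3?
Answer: -1147/8 ≈ -143.38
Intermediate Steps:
N(L, G) = 4 + G/24 (N(L, G) = 4 + (G + G)/(48 + √(3 - 3)) = 4 + (2*G)/(48 + √0) = 4 + (2*G)/(48 + 0) = 4 + (2*G)/48 = 4 + (2*G)*(1/48) = 4 + G/24)
(-24*32*16 + 12143) + N(0, -57) = (-24*32*16 + 12143) + (4 + (1/24)*(-57)) = (-768*16 + 12143) + (4 - 19/8) = (-12288 + 12143) + 13/8 = -145 + 13/8 = -1147/8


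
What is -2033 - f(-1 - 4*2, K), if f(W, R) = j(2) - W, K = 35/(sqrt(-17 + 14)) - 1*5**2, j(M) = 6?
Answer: -2048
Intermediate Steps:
K = -25 - 35*I*sqrt(3)/3 (K = 35/(sqrt(-3)) - 1*25 = 35/((I*sqrt(3))) - 25 = 35*(-I*sqrt(3)/3) - 25 = -35*I*sqrt(3)/3 - 25 = -25 - 35*I*sqrt(3)/3 ≈ -25.0 - 20.207*I)
f(W, R) = 6 - W
-2033 - f(-1 - 4*2, K) = -2033 - (6 - (-1 - 4*2)) = -2033 - (6 - (-1 - 8)) = -2033 - (6 - 1*(-9)) = -2033 - (6 + 9) = -2033 - 1*15 = -2033 - 15 = -2048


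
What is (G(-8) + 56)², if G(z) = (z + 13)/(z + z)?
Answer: 793881/256 ≈ 3101.1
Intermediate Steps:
G(z) = (13 + z)/(2*z) (G(z) = (13 + z)/((2*z)) = (13 + z)*(1/(2*z)) = (13 + z)/(2*z))
(G(-8) + 56)² = ((½)*(13 - 8)/(-8) + 56)² = ((½)*(-⅛)*5 + 56)² = (-5/16 + 56)² = (891/16)² = 793881/256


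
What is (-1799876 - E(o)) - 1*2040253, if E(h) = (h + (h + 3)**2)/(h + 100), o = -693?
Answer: -2276721090/593 ≈ -3.8393e+6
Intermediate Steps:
E(h) = (h + (3 + h)**2)/(100 + h)
(-1799876 - E(o)) - 1*2040253 = (-1799876 - (-693 + (3 - 693)**2)/(100 - 693)) - 1*2040253 = (-1799876 - (-693 + (-690)**2)/(-593)) - 2040253 = (-1799876 - (-1)*(-693 + 476100)/593) - 2040253 = (-1799876 - (-1)*475407/593) - 2040253 = (-1799876 - 1*(-475407/593)) - 2040253 = (-1799876 + 475407/593) - 2040253 = -1066851061/593 - 2040253 = -2276721090/593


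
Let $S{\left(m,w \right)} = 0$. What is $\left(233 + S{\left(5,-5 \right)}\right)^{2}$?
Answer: $54289$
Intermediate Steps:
$\left(233 + S{\left(5,-5 \right)}\right)^{2} = \left(233 + 0\right)^{2} = 233^{2} = 54289$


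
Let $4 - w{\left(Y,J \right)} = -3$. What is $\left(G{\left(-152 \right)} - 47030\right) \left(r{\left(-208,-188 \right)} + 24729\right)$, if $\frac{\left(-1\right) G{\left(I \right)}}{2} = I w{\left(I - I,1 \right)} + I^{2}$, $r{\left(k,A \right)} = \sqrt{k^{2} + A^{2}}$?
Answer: $-2253059190 - 6195480 \sqrt{17} \approx -2.2786 \cdot 10^{9}$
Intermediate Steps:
$w{\left(Y,J \right)} = 7$ ($w{\left(Y,J \right)} = 4 - -3 = 4 + 3 = 7$)
$r{\left(k,A \right)} = \sqrt{A^{2} + k^{2}}$
$G{\left(I \right)} = - 14 I - 2 I^{2}$ ($G{\left(I \right)} = - 2 \left(I 7 + I^{2}\right) = - 2 \left(7 I + I^{2}\right) = - 2 \left(I^{2} + 7 I\right) = - 14 I - 2 I^{2}$)
$\left(G{\left(-152 \right)} - 47030\right) \left(r{\left(-208,-188 \right)} + 24729\right) = \left(\left(-2\right) \left(-152\right) \left(7 - 152\right) - 47030\right) \left(\sqrt{\left(-188\right)^{2} + \left(-208\right)^{2}} + 24729\right) = \left(\left(-2\right) \left(-152\right) \left(-145\right) - 47030\right) \left(\sqrt{35344 + 43264} + 24729\right) = \left(-44080 - 47030\right) \left(\sqrt{78608} + 24729\right) = - 91110 \left(68 \sqrt{17} + 24729\right) = - 91110 \left(24729 + 68 \sqrt{17}\right) = -2253059190 - 6195480 \sqrt{17}$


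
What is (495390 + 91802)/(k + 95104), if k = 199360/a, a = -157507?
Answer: 1651550899/267488328 ≈ 6.1743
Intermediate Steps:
k = -28480/22501 (k = 199360/(-157507) = 199360*(-1/157507) = -28480/22501 ≈ -1.2657)
(495390 + 91802)/(k + 95104) = (495390 + 91802)/(-28480/22501 + 95104) = 587192/(2139906624/22501) = 587192*(22501/2139906624) = 1651550899/267488328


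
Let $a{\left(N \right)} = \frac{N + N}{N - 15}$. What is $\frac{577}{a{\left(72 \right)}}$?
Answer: $\frac{10963}{48} \approx 228.4$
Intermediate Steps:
$a{\left(N \right)} = \frac{2 N}{-15 + N}$
$\frac{577}{a{\left(72 \right)}} = \frac{577}{2 \cdot 72 \frac{1}{-15 + 72}} = \frac{577}{2 \cdot 72 \cdot \frac{1}{57}} = \frac{577}{\frac{48}{19}} = 577 \cdot \frac{19}{48} = \frac{10963}{48}$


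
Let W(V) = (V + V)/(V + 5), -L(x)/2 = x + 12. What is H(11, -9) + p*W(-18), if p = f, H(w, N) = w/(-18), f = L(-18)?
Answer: 7633/234 ≈ 32.620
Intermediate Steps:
L(x) = -24 - 2*x (L(x) = -2*(x + 12) = -2*(12 + x) = -24 - 2*x)
f = 12 (f = -24 - 2*(-18) = -24 + 36 = 12)
H(w, N) = -w/18 (H(w, N) = w*(-1/18) = -w/18)
W(V) = 2*V/(5 + V) (W(V) = (2*V)/(5 + V) = 2*V/(5 + V))
p = 12
H(11, -9) + p*W(-18) = -1/18*11 + 12*(2*(-18)/(5 - 18)) = -11/18 + 12*(2*(-18)/(-13)) = -11/18 + 12*(2*(-18)*(-1/13)) = -11/18 + 12*(36/13) = -11/18 + 432/13 = 7633/234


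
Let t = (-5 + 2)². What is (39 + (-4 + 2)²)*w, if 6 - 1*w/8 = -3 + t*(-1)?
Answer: 6192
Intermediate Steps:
t = 9 (t = (-3)² = 9)
w = 144 (w = 48 - 8*(-3 + 9*(-1)) = 48 - 8*(-3 - 9) = 48 - 8*(-12) = 48 + 96 = 144)
(39 + (-4 + 2)²)*w = (39 + (-4 + 2)²)*144 = (39 + (-2)²)*144 = (39 + 4)*144 = 43*144 = 6192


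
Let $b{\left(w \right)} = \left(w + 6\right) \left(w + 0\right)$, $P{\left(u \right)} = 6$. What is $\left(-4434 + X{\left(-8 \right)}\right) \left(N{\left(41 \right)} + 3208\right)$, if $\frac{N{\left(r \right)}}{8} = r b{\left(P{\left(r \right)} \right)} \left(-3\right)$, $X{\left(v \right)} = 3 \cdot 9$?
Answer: $298089480$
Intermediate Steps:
$X{\left(v \right)} = 27$
$b{\left(w \right)} = w \left(6 + w\right)$ ($b{\left(w \right)} = \left(6 + w\right) w = w \left(6 + w\right)$)
$N{\left(r \right)} = - 1728 r$ ($N{\left(r \right)} = 8 r 6 \left(6 + 6\right) \left(-3\right) = 8 r 6 \cdot 12 \left(-3\right) = 8 r 72 \left(-3\right) = 8 \cdot 72 r \left(-3\right) = 8 \left(- 216 r\right) = - 1728 r$)
$\left(-4434 + X{\left(-8 \right)}\right) \left(N{\left(41 \right)} + 3208\right) = \left(-4434 + 27\right) \left(\left(-1728\right) 41 + 3208\right) = - 4407 \left(-70848 + 3208\right) = \left(-4407\right) \left(-67640\right) = 298089480$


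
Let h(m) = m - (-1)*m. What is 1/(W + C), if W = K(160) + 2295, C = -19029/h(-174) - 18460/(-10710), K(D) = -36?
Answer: 124236/287656613 ≈ 0.00043189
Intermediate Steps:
h(m) = 2*m (h(m) = m + m = 2*m)
C = 7007489/124236 (C = -19029/(2*(-174)) - 18460/(-10710) = -19029/(-348) - 18460*(-1/10710) = -19029*(-1/348) + 1846/1071 = 6343/116 + 1846/1071 = 7007489/124236 ≈ 56.405)
W = 2259 (W = -36 + 2295 = 2259)
1/(W + C) = 1/(2259 + 7007489/124236) = 1/(287656613/124236) = 124236/287656613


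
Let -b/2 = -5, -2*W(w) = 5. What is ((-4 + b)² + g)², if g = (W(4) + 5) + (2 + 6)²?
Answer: 42025/4 ≈ 10506.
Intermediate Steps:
W(w) = -5/2 (W(w) = -½*5 = -5/2)
b = 10 (b = -2*(-5) = 10)
g = 133/2 (g = (-5/2 + 5) + (2 + 6)² = 5/2 + 8² = 5/2 + 64 = 133/2 ≈ 66.500)
((-4 + b)² + g)² = ((-4 + 10)² + 133/2)² = (6² + 133/2)² = (36 + 133/2)² = (205/2)² = 42025/4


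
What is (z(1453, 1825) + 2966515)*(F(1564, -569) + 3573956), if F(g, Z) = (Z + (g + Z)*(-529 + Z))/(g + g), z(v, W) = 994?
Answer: 33171531629279101/3128 ≈ 1.0605e+13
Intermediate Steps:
F(g, Z) = (Z + (-529 + Z)*(Z + g))/(2*g) (F(g, Z) = (Z + (Z + g)*(-529 + Z))/((2*g)) = (Z + (-529 + Z)*(Z + g))*(1/(2*g)) = (Z + (-529 + Z)*(Z + g))/(2*g))
(z(1453, 1825) + 2966515)*(F(1564, -569) + 3573956) = (994 + 2966515)*((½)*((-569)² - 528*(-569) + 1564*(-529 - 569))/1564 + 3573956) = 2967509*((½)*(1/1564)*(323761 + 300432 + 1564*(-1098)) + 3573956) = 2967509*((½)*(1/1564)*(323761 + 300432 - 1717272) + 3573956) = 2967509*((½)*(1/1564)*(-1093079) + 3573956) = 2967509*(-1093079/3128 + 3573956) = 2967509*(11178241289/3128) = 33171531629279101/3128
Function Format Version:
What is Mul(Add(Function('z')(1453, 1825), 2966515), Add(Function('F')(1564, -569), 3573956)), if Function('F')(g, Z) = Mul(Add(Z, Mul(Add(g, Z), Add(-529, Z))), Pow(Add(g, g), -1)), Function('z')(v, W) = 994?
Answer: Rational(33171531629279101, 3128) ≈ 1.0605e+13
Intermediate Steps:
Function('F')(g, Z) = Mul(Rational(1, 2), Pow(g, -1), Add(Z, Mul(Add(-529, Z), Add(Z, g)))) (Function('F')(g, Z) = Mul(Add(Z, Mul(Add(Z, g), Add(-529, Z))), Pow(Mul(2, g), -1)) = Mul(Add(Z, Mul(Add(-529, Z), Add(Z, g))), Mul(Rational(1, 2), Pow(g, -1))) = Mul(Rational(1, 2), Pow(g, -1), Add(Z, Mul(Add(-529, Z), Add(Z, g)))))
Mul(Add(Function('z')(1453, 1825), 2966515), Add(Function('F')(1564, -569), 3573956)) = Mul(Add(994, 2966515), Add(Mul(Rational(1, 2), Pow(1564, -1), Add(Pow(-569, 2), Mul(-528, -569), Mul(1564, Add(-529, -569)))), 3573956)) = Mul(2967509, Add(Mul(Rational(1, 2), Rational(1, 1564), Add(323761, 300432, Mul(1564, -1098))), 3573956)) = Mul(2967509, Add(Mul(Rational(1, 2), Rational(1, 1564), Add(323761, 300432, -1717272)), 3573956)) = Mul(2967509, Add(Mul(Rational(1, 2), Rational(1, 1564), -1093079), 3573956)) = Mul(2967509, Add(Rational(-1093079, 3128), 3573956)) = Mul(2967509, Rational(11178241289, 3128)) = Rational(33171531629279101, 3128)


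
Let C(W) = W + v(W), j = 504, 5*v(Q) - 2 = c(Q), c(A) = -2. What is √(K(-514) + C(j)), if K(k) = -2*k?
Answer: 2*√383 ≈ 39.141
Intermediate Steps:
v(Q) = 0 (v(Q) = ⅖ + (⅕)*(-2) = ⅖ - ⅖ = 0)
C(W) = W (C(W) = W + 0 = W)
√(K(-514) + C(j)) = √(-2*(-514) + 504) = √(1028 + 504) = √1532 = 2*√383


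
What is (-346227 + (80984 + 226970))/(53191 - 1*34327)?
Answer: -38273/18864 ≈ -2.0289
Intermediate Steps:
(-346227 + (80984 + 226970))/(53191 - 1*34327) = (-346227 + 307954)/(53191 - 34327) = -38273/18864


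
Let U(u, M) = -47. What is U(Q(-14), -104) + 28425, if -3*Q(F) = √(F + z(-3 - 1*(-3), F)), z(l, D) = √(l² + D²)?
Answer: 28378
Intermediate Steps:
z(l, D) = √(D² + l²)
Q(F) = -√(F + √(F²))/3 (Q(F) = -√(F + √(F² + (-3 - 1*(-3))²))/3 = -√(F + √(F² + (-3 + 3)²))/3 = -√(F + √(F² + 0²))/3 = -√(F + √(F² + 0))/3 = -√(F + √(F²))/3)
U(Q(-14), -104) + 28425 = -47 + 28425 = 28378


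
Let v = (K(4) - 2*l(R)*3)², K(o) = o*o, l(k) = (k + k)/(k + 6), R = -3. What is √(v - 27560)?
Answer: 2*I*√6694 ≈ 163.63*I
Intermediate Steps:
l(k) = 2*k/(6 + k) (l(k) = (2*k)/(6 + k) = 2*k/(6 + k))
K(o) = o²
v = 784 (v = (4² - 4*(-3)/(6 - 3)*3)² = (16 - 4*(-3)/3*3)² = (16 - 2*(-2)*3)² = (16 + 4*3)² = (16 + 12)² = 28² = 784)
√(v - 27560) = √(784 - 27560) = √(-26776) = 2*I*√6694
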